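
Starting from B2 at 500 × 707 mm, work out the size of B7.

88 × 125 mm

B3: ⌊707/2⌋ × 500 = 353 × 500 mm
B4: ⌊500/2⌋ × 353 = 250 × 353 mm
B5: ⌊353/2⌋ × 250 = 176 × 250 mm
B6: ⌊250/2⌋ × 176 = 125 × 176 mm
B7: ⌊176/2⌋ × 125 = 88 × 125 mm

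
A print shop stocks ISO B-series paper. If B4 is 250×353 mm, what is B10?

31 × 44 mm

B5: ⌊353/2⌋ × 250 = 176 × 250 mm
B6: ⌊250/2⌋ × 176 = 125 × 176 mm
B7: ⌊176/2⌋ × 125 = 88 × 125 mm
B8: ⌊125/2⌋ × 88 = 62 × 88 mm
B9: ⌊88/2⌋ × 62 = 44 × 62 mm
B10: ⌊62/2⌋ × 44 = 31 × 44 mm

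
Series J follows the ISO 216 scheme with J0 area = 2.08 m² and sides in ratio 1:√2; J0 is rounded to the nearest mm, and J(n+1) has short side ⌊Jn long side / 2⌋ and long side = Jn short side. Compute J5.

Let J0's short side be w mm. w · w√2 = 2.08 m² = 2,080,000 mm², so w ≈ 1212.8 mm and w√2 ≈ 1715.1 mm → J0 = 1213 × 1715 mm.
J1: ⌊1715/2⌋ × 1213 = 857 × 1213 mm
J2: ⌊1213/2⌋ × 857 = 606 × 857 mm
J3: ⌊857/2⌋ × 606 = 428 × 606 mm
J4: ⌊606/2⌋ × 428 = 303 × 428 mm
J5: ⌊428/2⌋ × 303 = 214 × 303 mm

214 × 303 mm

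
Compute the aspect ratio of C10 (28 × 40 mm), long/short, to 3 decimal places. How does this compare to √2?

40 / 28 = 1.429
ISO 216 targets √2 ≈ 1.414; the +0.014 deviation is from mm rounding.

1.429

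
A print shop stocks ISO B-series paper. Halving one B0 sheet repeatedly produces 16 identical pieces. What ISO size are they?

16 = 2^4, so 4 halving steps.
B0 → B1 → … → B4 after 4 steps.

B4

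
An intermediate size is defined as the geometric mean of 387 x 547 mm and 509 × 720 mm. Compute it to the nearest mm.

444 × 628 mm

Short side: √(387 · 509) = √196983 ≈ 443.8 → 444 mm
Long side: √(547 · 720) = √393840 ≈ 627.6 → 628 mm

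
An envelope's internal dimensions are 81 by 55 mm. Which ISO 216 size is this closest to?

C8 (57 × 81 mm)

Aspect ratio 81/55 ≈ 1.473 (ISO target is √2 ≈ 1.414).
In the C-series (envelope sizes, between A and B): C8 = 57 × 81 mm.
Off by 2 mm total — nearest standard size.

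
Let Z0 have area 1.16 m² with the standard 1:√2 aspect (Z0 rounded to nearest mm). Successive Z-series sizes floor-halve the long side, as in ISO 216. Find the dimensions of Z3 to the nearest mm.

Let Z0's short side be w mm. w · w√2 = 1.16 m² = 1,160,000 mm², so w ≈ 905.7 mm and w√2 ≈ 1280.8 mm → Z0 = 906 × 1281 mm.
Z1: ⌊1281/2⌋ × 906 = 640 × 906 mm
Z2: ⌊906/2⌋ × 640 = 453 × 640 mm
Z3: ⌊640/2⌋ × 453 = 320 × 453 mm

320 × 453 mm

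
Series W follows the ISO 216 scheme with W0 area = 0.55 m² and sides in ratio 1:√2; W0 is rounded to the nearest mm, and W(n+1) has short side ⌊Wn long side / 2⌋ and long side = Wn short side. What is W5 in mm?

110 × 156 mm

Let W0's short side be w mm. w · w√2 = 0.55 m² = 550,000 mm², so w ≈ 623.6 mm and w√2 ≈ 881.9 mm → W0 = 624 × 882 mm.
W1: ⌊882/2⌋ × 624 = 441 × 624 mm
W2: ⌊624/2⌋ × 441 = 312 × 441 mm
W3: ⌊441/2⌋ × 312 = 220 × 312 mm
W4: ⌊312/2⌋ × 220 = 156 × 220 mm
W5: ⌊220/2⌋ × 156 = 110 × 156 mm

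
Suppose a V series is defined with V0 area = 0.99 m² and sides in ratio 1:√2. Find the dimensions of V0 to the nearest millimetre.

Let the short side be w mm. Then w · w√2 = 0.99 m² = 990,000 mm².
w² = 990,000/√2, so w ≈ 836.7 mm; long side = w√2 ≈ 1183.2 mm.

837 × 1183 mm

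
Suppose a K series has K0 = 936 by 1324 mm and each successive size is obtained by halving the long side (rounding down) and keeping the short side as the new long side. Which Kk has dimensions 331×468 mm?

K0: 936 × 1324 mm
K1: 662 × 936 mm
K2: 468 × 662 mm
K3: 331 × 468 mm
K4: 234 × 331 mm
→ matches K3.

K3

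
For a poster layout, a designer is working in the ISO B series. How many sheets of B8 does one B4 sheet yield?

16

Each ISO step halves the sheet: 1 × B4 → 2 × B5 → 4 × B6 → 8 × B7 → …
From B4 to B8 is 4 halving steps: 2^4 = 16.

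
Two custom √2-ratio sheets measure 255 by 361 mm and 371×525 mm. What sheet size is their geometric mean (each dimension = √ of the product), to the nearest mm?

308 × 435 mm

Short side: √(255 · 371) = √94605 ≈ 307.6 → 308 mm
Long side: √(361 · 525) = √189525 ≈ 435.3 → 435 mm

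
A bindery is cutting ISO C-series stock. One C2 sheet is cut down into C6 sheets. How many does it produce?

Each ISO step halves the sheet: 1 × C2 → 2 × C3 → 4 × C4 → 8 × C5 → …
From C2 to C6 is 4 halving steps: 2^4 = 16.

16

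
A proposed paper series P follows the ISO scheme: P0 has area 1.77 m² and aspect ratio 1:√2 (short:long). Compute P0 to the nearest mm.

1119 × 1582 mm

Let the short side be w mm. Then w · w√2 = 1.77 m² = 1,770,000 mm².
w² = 1,770,000/√2, so w ≈ 1118.7 mm; long side = w√2 ≈ 1582.1 mm.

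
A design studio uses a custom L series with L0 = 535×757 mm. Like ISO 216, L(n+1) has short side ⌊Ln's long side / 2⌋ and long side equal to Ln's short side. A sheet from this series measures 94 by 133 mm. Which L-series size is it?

L0: 535 × 757 mm
L1: 378 × 535 mm
L2: 267 × 378 mm
L3: 189 × 267 mm
L4: 133 × 189 mm
L5: 94 × 133 mm
L6: 66 × 94 mm
→ matches L5.

L5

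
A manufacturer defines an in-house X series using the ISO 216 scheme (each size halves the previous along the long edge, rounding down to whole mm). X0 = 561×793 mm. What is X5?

99 × 140 mm

X1: ⌊793/2⌋ × 561 = 396 × 561 mm
X2: ⌊561/2⌋ × 396 = 280 × 396 mm
X3: ⌊396/2⌋ × 280 = 198 × 280 mm
X4: ⌊280/2⌋ × 198 = 140 × 198 mm
X5: ⌊198/2⌋ × 140 = 99 × 140 mm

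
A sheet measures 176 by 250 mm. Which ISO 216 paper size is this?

Aspect ratio 250/176 ≈ 1.420 — close to the ISO √2 ≈ 1.414.
In the B-series (B0 = 1000 × 1414 mm): B5 = 176 × 250 mm.

B5 (176 × 250 mm)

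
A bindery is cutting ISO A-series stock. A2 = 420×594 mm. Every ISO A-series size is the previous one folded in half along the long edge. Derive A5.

148 × 210 mm

A3: ⌊594/2⌋ × 420 = 297 × 420 mm
A4: ⌊420/2⌋ × 297 = 210 × 297 mm
A5: ⌊297/2⌋ × 210 = 148 × 210 mm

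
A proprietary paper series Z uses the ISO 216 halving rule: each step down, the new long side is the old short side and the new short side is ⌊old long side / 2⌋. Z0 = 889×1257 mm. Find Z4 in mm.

Z1 = 628 × 889 mm (from Z0 by 1 halving).
Z2: ⌊889/2⌋ × 628 = 444 × 628 mm
Z3: ⌊628/2⌋ × 444 = 314 × 444 mm
Z4: ⌊444/2⌋ × 314 = 222 × 314 mm

222 × 314 mm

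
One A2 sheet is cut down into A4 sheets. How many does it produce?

Each ISO step halves the sheet: 1 × A2 → 2 × A3 → 4 × A4
From A2 to A4 is 2 halving steps: 2^2 = 4.

4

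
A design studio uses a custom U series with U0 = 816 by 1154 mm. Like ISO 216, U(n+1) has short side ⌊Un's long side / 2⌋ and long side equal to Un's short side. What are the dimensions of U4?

U1: ⌊1154/2⌋ × 816 = 577 × 816 mm
U2: ⌊816/2⌋ × 577 = 408 × 577 mm
U3: ⌊577/2⌋ × 408 = 288 × 408 mm
U4: ⌊408/2⌋ × 288 = 204 × 288 mm

204 × 288 mm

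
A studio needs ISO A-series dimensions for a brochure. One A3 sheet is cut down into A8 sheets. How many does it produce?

32

Each ISO step halves the sheet: 1 × A3 → 2 × A4 → 4 × A5 → 8 × A6 → …
From A3 to A8 is 5 halving steps: 2^5 = 32.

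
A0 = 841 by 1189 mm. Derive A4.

A1: ⌊1189/2⌋ × 841 = 594 × 841 mm
A2: ⌊841/2⌋ × 594 = 420 × 594 mm
A3: ⌊594/2⌋ × 420 = 297 × 420 mm
A4: ⌊420/2⌋ × 297 = 210 × 297 mm

210 × 297 mm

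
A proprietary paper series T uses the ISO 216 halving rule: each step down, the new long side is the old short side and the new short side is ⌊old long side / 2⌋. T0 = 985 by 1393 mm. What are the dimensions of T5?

174 × 246 mm

T1: ⌊1393/2⌋ × 985 = 696 × 985 mm
T2: ⌊985/2⌋ × 696 = 492 × 696 mm
T3: ⌊696/2⌋ × 492 = 348 × 492 mm
T4: ⌊492/2⌋ × 348 = 246 × 348 mm
T5: ⌊348/2⌋ × 246 = 174 × 246 mm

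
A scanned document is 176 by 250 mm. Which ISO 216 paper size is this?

Aspect ratio 250/176 ≈ 1.420 — close to the ISO √2 ≈ 1.414.
In the B-series (B0 = 1000 × 1414 mm): B5 = 176 × 250 mm.

B5 (176 × 250 mm)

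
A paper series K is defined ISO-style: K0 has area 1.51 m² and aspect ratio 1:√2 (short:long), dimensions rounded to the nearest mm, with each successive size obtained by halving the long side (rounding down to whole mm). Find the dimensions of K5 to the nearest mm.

182 × 258 mm

Let K0's short side be w mm. w · w√2 = 1.51 m² = 1,510,000 mm², so w ≈ 1033.3 mm and w√2 ≈ 1461.3 mm → K0 = 1033 × 1461 mm.
K1: ⌊1461/2⌋ × 1033 = 730 × 1033 mm
K2: ⌊1033/2⌋ × 730 = 516 × 730 mm
K3: ⌊730/2⌋ × 516 = 365 × 516 mm
K4: ⌊516/2⌋ × 365 = 258 × 365 mm
K5: ⌊365/2⌋ × 258 = 182 × 258 mm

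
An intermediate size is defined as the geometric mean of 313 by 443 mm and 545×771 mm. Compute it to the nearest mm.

413 × 584 mm

Short side: √(313 · 545) = √170585 ≈ 413.0 → 413 mm
Long side: √(443 · 771) = √341553 ≈ 584.4 → 584 mm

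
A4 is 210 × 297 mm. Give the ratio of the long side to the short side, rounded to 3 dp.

297 / 210 = 1.414
Matches √2 ≈ 1.414 — the ISO 216 defining ratio.

1.414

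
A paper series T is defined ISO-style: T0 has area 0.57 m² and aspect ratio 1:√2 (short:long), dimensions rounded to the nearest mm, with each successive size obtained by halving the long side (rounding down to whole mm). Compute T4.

158 × 224 mm

Let T0's short side be w mm. w · w√2 = 0.57 m² = 570,000 mm², so w ≈ 634.9 mm and w√2 ≈ 897.8 mm → T0 = 635 × 898 mm.
T1: ⌊898/2⌋ × 635 = 449 × 635 mm
T2: ⌊635/2⌋ × 449 = 317 × 449 mm
T3: ⌊449/2⌋ × 317 = 224 × 317 mm
T4: ⌊317/2⌋ × 224 = 158 × 224 mm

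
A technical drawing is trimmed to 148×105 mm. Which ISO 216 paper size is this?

A6 (105 × 148 mm)

Aspect ratio 148/105 ≈ 1.410 — close to the ISO √2 ≈ 1.414.
In the A-series (A0 area = 1 m²): A6 = 105 × 148 mm.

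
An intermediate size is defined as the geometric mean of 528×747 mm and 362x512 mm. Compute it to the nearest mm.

Short side: √(528 · 362) = √191136 ≈ 437.2 → 437 mm
Long side: √(747 · 512) = √382464 ≈ 618.4 → 618 mm

437 × 618 mm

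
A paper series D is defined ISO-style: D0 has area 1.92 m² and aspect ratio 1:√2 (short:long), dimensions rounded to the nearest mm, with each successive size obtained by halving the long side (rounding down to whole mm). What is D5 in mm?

Let D0's short side be w mm. w · w√2 = 1.92 m² = 1,920,000 mm², so w ≈ 1165.2 mm and w√2 ≈ 1647.8 mm → D0 = 1165 × 1648 mm.
D1: ⌊1648/2⌋ × 1165 = 824 × 1165 mm
D2: ⌊1165/2⌋ × 824 = 582 × 824 mm
D3: ⌊824/2⌋ × 582 = 412 × 582 mm
D4: ⌊582/2⌋ × 412 = 291 × 412 mm
D5: ⌊412/2⌋ × 291 = 206 × 291 mm

206 × 291 mm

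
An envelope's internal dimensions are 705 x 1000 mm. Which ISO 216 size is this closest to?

B1 (707 × 1000 mm)

Aspect ratio 1000/705 ≈ 1.418 — close to the ISO √2 ≈ 1.414.
In the B-series (B0 = 1000 × 1414 mm): B1 = 707 × 1000 mm.
Off by 2 mm total — nearest standard size.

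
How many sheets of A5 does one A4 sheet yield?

2

Each ISO step halves the sheet: 1 × A4 → 2 × A5
From A4 to A5 is 1 halving step: 2^1 = 2.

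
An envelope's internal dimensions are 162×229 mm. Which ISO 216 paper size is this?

C5 (162 × 229 mm)

Aspect ratio 229/162 ≈ 1.414 — close to the ISO √2 ≈ 1.414.
In the C-series (envelope sizes, between A and B): C5 = 162 × 229 mm.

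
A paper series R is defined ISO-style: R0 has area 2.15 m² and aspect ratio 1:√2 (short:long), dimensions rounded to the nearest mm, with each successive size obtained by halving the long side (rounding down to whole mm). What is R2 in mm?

616 × 872 mm

Let R0's short side be w mm. w · w√2 = 2.15 m² = 2,150,000 mm², so w ≈ 1233.0 mm and w√2 ≈ 1743.7 mm → R0 = 1233 × 1744 mm.
R1: ⌊1744/2⌋ × 1233 = 872 × 1233 mm
R2: ⌊1233/2⌋ × 872 = 616 × 872 mm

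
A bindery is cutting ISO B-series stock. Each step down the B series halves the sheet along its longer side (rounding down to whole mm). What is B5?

176 × 250 mm

B0 = 1000 × 1414 mm (B0 has a 1000 mm short side, aspect 1:√2).
B1: ⌊1414/2⌋ × 1000 = 707 × 1000 mm
B2: ⌊1000/2⌋ × 707 = 500 × 707 mm
B3: ⌊707/2⌋ × 500 = 353 × 500 mm
B4: ⌊500/2⌋ × 353 = 250 × 353 mm
B5: ⌊353/2⌋ × 250 = 176 × 250 mm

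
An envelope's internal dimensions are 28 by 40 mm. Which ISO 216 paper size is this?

Aspect ratio 40/28 ≈ 1.429 — close to the ISO √2 ≈ 1.414.
In the C-series (envelope sizes, between A and B): C10 = 28 × 40 mm.

C10 (28 × 40 mm)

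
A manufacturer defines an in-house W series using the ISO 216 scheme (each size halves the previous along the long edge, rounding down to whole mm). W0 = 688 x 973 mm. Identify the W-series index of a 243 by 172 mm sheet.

W4

W0: 688 × 973 mm
W1: 486 × 688 mm
W2: 344 × 486 mm
W3: 243 × 344 mm
W4: 172 × 243 mm
W5: 121 × 172 mm
→ matches W4.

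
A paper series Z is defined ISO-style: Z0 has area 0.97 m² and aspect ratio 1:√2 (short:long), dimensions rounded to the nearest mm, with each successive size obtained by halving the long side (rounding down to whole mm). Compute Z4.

Let Z0's short side be w mm. w · w√2 = 0.97 m² = 970,000 mm², so w ≈ 828.2 mm and w√2 ≈ 1171.2 mm → Z0 = 828 × 1171 mm.
Z1: ⌊1171/2⌋ × 828 = 585 × 828 mm
Z2: ⌊828/2⌋ × 585 = 414 × 585 mm
Z3: ⌊585/2⌋ × 414 = 292 × 414 mm
Z4: ⌊414/2⌋ × 292 = 207 × 292 mm

207 × 292 mm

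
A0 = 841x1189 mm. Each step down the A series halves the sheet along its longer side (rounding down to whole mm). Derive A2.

420 × 594 mm

A1: ⌊1189/2⌋ × 841 = 594 × 841 mm
A2: ⌊841/2⌋ × 594 = 420 × 594 mm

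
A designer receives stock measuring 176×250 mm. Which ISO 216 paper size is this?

B5 (176 × 250 mm)

Aspect ratio 250/176 ≈ 1.420 — close to the ISO √2 ≈ 1.414.
In the B-series (B0 = 1000 × 1414 mm): B5 = 176 × 250 mm.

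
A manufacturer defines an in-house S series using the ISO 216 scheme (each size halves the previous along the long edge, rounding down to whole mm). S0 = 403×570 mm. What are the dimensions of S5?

71 × 100 mm

S1: ⌊570/2⌋ × 403 = 285 × 403 mm
S2: ⌊403/2⌋ × 285 = 201 × 285 mm
S3: ⌊285/2⌋ × 201 = 142 × 201 mm
S4: ⌊201/2⌋ × 142 = 100 × 142 mm
S5: ⌊142/2⌋ × 100 = 71 × 100 mm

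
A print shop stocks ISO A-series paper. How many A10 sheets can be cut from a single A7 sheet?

8

A7 = 74 × 105 mm; A10 = 26 × 37 mm.
Each halving step doubles the count; 3 steps from A7 to A10.
2^3 = 8.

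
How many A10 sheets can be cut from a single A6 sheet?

A6 = 105 × 148 mm; A10 = 26 × 37 mm.
Each halving step doubles the count; 4 steps from A6 to A10.
2^4 = 16.

16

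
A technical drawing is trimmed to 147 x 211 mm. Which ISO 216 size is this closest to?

A5 (148 × 210 mm)

Aspect ratio 211/147 ≈ 1.435 (ISO target is √2 ≈ 1.414).
In the A-series (A0 area = 1 m²): A5 = 148 × 210 mm.
Off by 2 mm total — nearest standard size.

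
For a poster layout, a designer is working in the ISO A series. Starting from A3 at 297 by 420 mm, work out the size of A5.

148 × 210 mm

A4: ⌊420/2⌋ × 297 = 210 × 297 mm
A5: ⌊297/2⌋ × 210 = 148 × 210 mm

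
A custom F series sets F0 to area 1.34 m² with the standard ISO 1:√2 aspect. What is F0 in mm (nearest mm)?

973 × 1377 mm

Let the short side be w mm. Then w · w√2 = 1.34 m² = 1,340,000 mm².
w² = 1,340,000/√2, so w ≈ 973.4 mm; long side = w√2 ≈ 1376.6 mm.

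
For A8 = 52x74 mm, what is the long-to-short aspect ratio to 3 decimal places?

1.423

74 / 52 = 1.423
ISO 216 targets √2 ≈ 1.414; the +0.009 deviation is from mm rounding.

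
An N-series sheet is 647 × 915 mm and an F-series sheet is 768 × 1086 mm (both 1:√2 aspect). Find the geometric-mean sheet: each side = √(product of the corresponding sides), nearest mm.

705 × 997 mm

Short side: √(647 · 768) = √496896 ≈ 704.9 → 705 mm
Long side: √(915 · 1086) = √993690 ≈ 996.8 → 997 mm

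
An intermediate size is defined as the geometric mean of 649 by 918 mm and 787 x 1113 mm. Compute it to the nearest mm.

Short side: √(649 · 787) = √510763 ≈ 714.7 → 715 mm
Long side: √(918 · 1113) = √1021734 ≈ 1010.8 → 1011 mm

715 × 1011 mm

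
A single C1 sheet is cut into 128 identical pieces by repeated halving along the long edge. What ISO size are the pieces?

C8

128 = 2^7, so 7 halving steps.
C1 → C2 → … → C8 after 7 steps.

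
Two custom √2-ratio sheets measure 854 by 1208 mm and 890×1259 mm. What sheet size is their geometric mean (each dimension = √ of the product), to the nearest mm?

872 × 1233 mm

Short side: √(854 · 890) = √760060 ≈ 871.8 → 872 mm
Long side: √(1208 · 1259) = √1520872 ≈ 1233.2 → 1233 mm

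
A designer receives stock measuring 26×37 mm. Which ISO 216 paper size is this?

A10 (26 × 37 mm)

Aspect ratio 37/26 ≈ 1.423 — close to the ISO √2 ≈ 1.414.
In the A-series (A0 area = 1 m²): A10 = 26 × 37 mm.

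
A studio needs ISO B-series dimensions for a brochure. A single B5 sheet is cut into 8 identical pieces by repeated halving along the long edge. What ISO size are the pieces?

8 = 2^3, so 3 halving steps.
B5 → B6 → … → B8 after 3 steps.

B8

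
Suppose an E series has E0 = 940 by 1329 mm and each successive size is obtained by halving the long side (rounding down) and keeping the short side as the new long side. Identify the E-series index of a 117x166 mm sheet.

E6

E0: 940 × 1329 mm
E1: 664 × 940 mm
E2: 470 × 664 mm
E3: 332 × 470 mm
E4: 235 × 332 mm
E5: 166 × 235 mm
E6: 117 × 166 mm
E7: 83 × 117 mm
→ matches E6.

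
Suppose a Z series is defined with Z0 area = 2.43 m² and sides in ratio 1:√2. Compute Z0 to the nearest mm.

Let the short side be w mm. Then w · w√2 = 2.43 m² = 2,430,000 mm².
w² = 2,430,000/√2, so w ≈ 1310.8 mm; long side = w√2 ≈ 1853.8 mm.

1311 × 1854 mm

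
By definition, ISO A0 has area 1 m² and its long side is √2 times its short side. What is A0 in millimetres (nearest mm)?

Let the short side be w mm. Then the long side is w√2 and w · w√2 = 10⁶ mm².
w² = 10⁶/√2, so w = 1000 / 2^(1/4) ≈ 840.9 mm; long side = 1000 · 2^(1/4) ≈ 1189.2 mm.

841 × 1189 mm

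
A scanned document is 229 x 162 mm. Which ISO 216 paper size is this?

Aspect ratio 229/162 ≈ 1.414 — close to the ISO √2 ≈ 1.414.
In the C-series (envelope sizes, between A and B): C5 = 162 × 229 mm.

C5 (162 × 229 mm)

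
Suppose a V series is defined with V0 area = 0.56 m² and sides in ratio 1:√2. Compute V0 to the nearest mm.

Let the short side be w mm. Then w · w√2 = 0.56 m² = 560,000 mm².
w² = 560,000/√2, so w ≈ 629.3 mm; long side = w√2 ≈ 889.9 mm.

629 × 890 mm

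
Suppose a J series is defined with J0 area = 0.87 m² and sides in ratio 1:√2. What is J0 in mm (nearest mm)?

Let the short side be w mm. Then w · w√2 = 0.87 m² = 870,000 mm².
w² = 870,000/√2, so w ≈ 784.3 mm; long side = w√2 ≈ 1109.2 mm.

784 × 1109 mm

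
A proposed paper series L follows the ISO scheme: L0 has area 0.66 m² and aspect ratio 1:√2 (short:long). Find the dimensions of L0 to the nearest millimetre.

683 × 966 mm

Let the short side be w mm. Then w · w√2 = 0.66 m² = 660,000 mm².
w² = 660,000/√2, so w ≈ 683.1 mm; long side = w√2 ≈ 966.1 mm.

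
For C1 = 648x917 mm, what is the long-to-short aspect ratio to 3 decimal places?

917 / 648 = 1.415
Matches √2 ≈ 1.414 — the ISO 216 defining ratio.

1.415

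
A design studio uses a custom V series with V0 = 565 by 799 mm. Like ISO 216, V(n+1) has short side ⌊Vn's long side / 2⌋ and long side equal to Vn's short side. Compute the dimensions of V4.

V1: ⌊799/2⌋ × 565 = 399 × 565 mm
V2: ⌊565/2⌋ × 399 = 282 × 399 mm
V3: ⌊399/2⌋ × 282 = 199 × 282 mm
V4: ⌊282/2⌋ × 199 = 141 × 199 mm

141 × 199 mm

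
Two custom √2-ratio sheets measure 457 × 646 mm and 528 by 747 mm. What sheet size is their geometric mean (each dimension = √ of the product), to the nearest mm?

491 × 695 mm

Short side: √(457 · 528) = √241296 ≈ 491.2 → 491 mm
Long side: √(646 · 747) = √482562 ≈ 694.7 → 695 mm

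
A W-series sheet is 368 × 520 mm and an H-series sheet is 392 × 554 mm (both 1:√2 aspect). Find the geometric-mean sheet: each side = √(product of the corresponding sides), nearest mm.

Short side: √(368 · 392) = √144256 ≈ 379.8 → 380 mm
Long side: √(520 · 554) = √288080 ≈ 536.7 → 537 mm

380 × 537 mm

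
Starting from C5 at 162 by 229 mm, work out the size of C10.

28 × 40 mm

C6: ⌊229/2⌋ × 162 = 114 × 162 mm
C7: ⌊162/2⌋ × 114 = 81 × 114 mm
C8: ⌊114/2⌋ × 81 = 57 × 81 mm
C9: ⌊81/2⌋ × 57 = 40 × 57 mm
C10: ⌊57/2⌋ × 40 = 28 × 40 mm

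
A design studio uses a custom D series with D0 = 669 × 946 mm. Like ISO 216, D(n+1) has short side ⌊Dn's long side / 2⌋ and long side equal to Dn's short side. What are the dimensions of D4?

D1: ⌊946/2⌋ × 669 = 473 × 669 mm
D2: ⌊669/2⌋ × 473 = 334 × 473 mm
D3: ⌊473/2⌋ × 334 = 236 × 334 mm
D4: ⌊334/2⌋ × 236 = 167 × 236 mm

167 × 236 mm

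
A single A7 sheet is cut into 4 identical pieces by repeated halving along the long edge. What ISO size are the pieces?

4 = 2^2, so 2 halving steps.
A7 → A8 → … → A9 after 2 steps.

A9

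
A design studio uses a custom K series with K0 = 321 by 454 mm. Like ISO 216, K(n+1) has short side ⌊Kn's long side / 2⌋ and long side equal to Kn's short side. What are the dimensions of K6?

40 × 56 mm

K1 = 227 × 321 mm (from K0 by 1 halving).
K2: ⌊321/2⌋ × 227 = 160 × 227 mm
K3: ⌊227/2⌋ × 160 = 113 × 160 mm
K4: ⌊160/2⌋ × 113 = 80 × 113 mm
K5: ⌊113/2⌋ × 80 = 56 × 80 mm
K6: ⌊80/2⌋ × 56 = 40 × 56 mm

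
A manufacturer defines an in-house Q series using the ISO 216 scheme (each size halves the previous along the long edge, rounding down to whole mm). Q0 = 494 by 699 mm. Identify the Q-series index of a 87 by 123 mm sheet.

Q5

Q0: 494 × 699 mm
Q1: 349 × 494 mm
Q2: 247 × 349 mm
Q3: 174 × 247 mm
Q4: 123 × 174 mm
Q5: 87 × 123 mm
Q6: 61 × 87 mm
→ matches Q5.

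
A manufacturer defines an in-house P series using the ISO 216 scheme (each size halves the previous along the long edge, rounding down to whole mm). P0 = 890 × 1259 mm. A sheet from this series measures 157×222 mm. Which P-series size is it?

P5

P0: 890 × 1259 mm
P1: 629 × 890 mm
P2: 445 × 629 mm
P3: 314 × 445 mm
P4: 222 × 314 mm
P5: 157 × 222 mm
P6: 111 × 157 mm
→ matches P5.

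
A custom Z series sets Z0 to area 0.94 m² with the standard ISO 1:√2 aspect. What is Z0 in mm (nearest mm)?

Let the short side be w mm. Then w · w√2 = 0.94 m² = 940,000 mm².
w² = 940,000/√2, so w ≈ 815.3 mm; long side = w√2 ≈ 1153.0 mm.

815 × 1153 mm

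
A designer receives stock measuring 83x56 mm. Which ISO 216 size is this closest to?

C8 (57 × 81 mm)

Aspect ratio 83/56 ≈ 1.482 (ISO target is √2 ≈ 1.414).
In the C-series (envelope sizes, between A and B): C8 = 57 × 81 mm.
Off by 3 mm total — nearest standard size.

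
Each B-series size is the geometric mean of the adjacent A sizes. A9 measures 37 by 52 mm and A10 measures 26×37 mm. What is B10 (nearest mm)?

Short side: √(37 · 26) = √962 ≈ 31.0 → 31 mm
Long side: √(52 · 37) = √1924 ≈ 43.9 → 44 mm

31 × 44 mm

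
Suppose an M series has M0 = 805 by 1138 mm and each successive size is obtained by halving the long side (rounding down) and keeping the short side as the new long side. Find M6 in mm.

M1: ⌊1138/2⌋ × 805 = 569 × 805 mm
M2: ⌊805/2⌋ × 569 = 402 × 569 mm
M3: ⌊569/2⌋ × 402 = 284 × 402 mm
M4: ⌊402/2⌋ × 284 = 201 × 284 mm
M5: ⌊284/2⌋ × 201 = 142 × 201 mm
M6: ⌊201/2⌋ × 142 = 100 × 142 mm

100 × 142 mm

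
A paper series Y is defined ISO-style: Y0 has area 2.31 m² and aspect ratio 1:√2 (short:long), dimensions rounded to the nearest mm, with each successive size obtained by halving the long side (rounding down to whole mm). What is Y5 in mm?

225 × 319 mm

Let Y0's short side be w mm. w · w√2 = 2.31 m² = 2,310,000 mm², so w ≈ 1278.1 mm and w√2 ≈ 1807.4 mm → Y0 = 1278 × 1807 mm.
Y1: ⌊1807/2⌋ × 1278 = 903 × 1278 mm
Y2: ⌊1278/2⌋ × 903 = 639 × 903 mm
Y3: ⌊903/2⌋ × 639 = 451 × 639 mm
Y4: ⌊639/2⌋ × 451 = 319 × 451 mm
Y5: ⌊451/2⌋ × 319 = 225 × 319 mm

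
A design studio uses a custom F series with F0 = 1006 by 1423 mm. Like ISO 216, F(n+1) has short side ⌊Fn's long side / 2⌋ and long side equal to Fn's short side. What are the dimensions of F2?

503 × 711 mm

F1: ⌊1423/2⌋ × 1006 = 711 × 1006 mm
F2: ⌊1006/2⌋ × 711 = 503 × 711 mm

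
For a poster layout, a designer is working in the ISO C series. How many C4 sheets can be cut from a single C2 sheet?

C2 = 458 × 648 mm; C4 = 229 × 324 mm.
Each halving step doubles the count; 2 steps from C2 to C4.
2^2 = 4.

4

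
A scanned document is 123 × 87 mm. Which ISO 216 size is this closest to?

Aspect ratio 123/87 ≈ 1.414 — close to the ISO √2 ≈ 1.414.
In the B-series (B0 = 1000 × 1414 mm): B7 = 88 × 125 mm.
Off by 3 mm total — nearest standard size.

B7 (88 × 125 mm)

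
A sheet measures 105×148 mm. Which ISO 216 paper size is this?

A6 (105 × 148 mm)

Aspect ratio 148/105 ≈ 1.410 — close to the ISO √2 ≈ 1.414.
In the A-series (A0 area = 1 m²): A6 = 105 × 148 mm.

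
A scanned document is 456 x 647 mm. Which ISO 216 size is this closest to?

C2 (458 × 648 mm)

Aspect ratio 647/456 ≈ 1.419 — close to the ISO √2 ≈ 1.414.
In the C-series (envelope sizes, between A and B): C2 = 458 × 648 mm.
Off by 3 mm total — nearest standard size.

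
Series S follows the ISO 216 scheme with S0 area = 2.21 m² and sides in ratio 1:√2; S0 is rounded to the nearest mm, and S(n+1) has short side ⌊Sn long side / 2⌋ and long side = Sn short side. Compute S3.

Let S0's short side be w mm. w · w√2 = 2.21 m² = 2,210,000 mm², so w ≈ 1250.1 mm and w√2 ≈ 1767.9 mm → S0 = 1250 × 1768 mm.
S1: ⌊1768/2⌋ × 1250 = 884 × 1250 mm
S2: ⌊1250/2⌋ × 884 = 625 × 884 mm
S3: ⌊884/2⌋ × 625 = 442 × 625 mm

442 × 625 mm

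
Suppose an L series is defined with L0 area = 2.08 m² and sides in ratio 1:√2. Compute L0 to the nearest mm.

Let the short side be w mm. Then w · w√2 = 2.08 m² = 2,080,000 mm².
w² = 2,080,000/√2, so w ≈ 1212.8 mm; long side = w√2 ≈ 1715.1 mm.

1213 × 1715 mm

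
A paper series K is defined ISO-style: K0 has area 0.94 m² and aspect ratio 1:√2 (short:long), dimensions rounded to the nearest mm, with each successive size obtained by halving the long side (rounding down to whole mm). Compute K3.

Let K0's short side be w mm. w · w√2 = 0.94 m² = 940,000 mm², so w ≈ 815.3 mm and w√2 ≈ 1153.0 mm → K0 = 815 × 1153 mm.
K1: ⌊1153/2⌋ × 815 = 576 × 815 mm
K2: ⌊815/2⌋ × 576 = 407 × 576 mm
K3: ⌊576/2⌋ × 407 = 288 × 407 mm

288 × 407 mm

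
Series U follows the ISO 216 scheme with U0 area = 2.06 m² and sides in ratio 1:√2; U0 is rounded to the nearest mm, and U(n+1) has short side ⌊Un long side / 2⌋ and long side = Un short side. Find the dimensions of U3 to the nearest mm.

426 × 603 mm

Let U0's short side be w mm. w · w√2 = 2.06 m² = 2,060,000 mm², so w ≈ 1206.9 mm and w√2 ≈ 1706.8 mm → U0 = 1207 × 1707 mm.
U1: ⌊1707/2⌋ × 1207 = 853 × 1207 mm
U2: ⌊1207/2⌋ × 853 = 603 × 853 mm
U3: ⌊853/2⌋ × 603 = 426 × 603 mm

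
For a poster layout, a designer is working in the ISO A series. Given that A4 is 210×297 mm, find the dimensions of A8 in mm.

52 × 74 mm

A5: ⌊297/2⌋ × 210 = 148 × 210 mm
A6: ⌊210/2⌋ × 148 = 105 × 148 mm
A7: ⌊148/2⌋ × 105 = 74 × 105 mm
A8: ⌊105/2⌋ × 74 = 52 × 74 mm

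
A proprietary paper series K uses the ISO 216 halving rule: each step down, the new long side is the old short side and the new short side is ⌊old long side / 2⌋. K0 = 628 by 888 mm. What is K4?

K1: ⌊888/2⌋ × 628 = 444 × 628 mm
K2: ⌊628/2⌋ × 444 = 314 × 444 mm
K3: ⌊444/2⌋ × 314 = 222 × 314 mm
K4: ⌊314/2⌋ × 222 = 157 × 222 mm

157 × 222 mm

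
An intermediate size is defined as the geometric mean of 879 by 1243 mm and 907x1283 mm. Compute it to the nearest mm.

893 × 1263 mm

Short side: √(879 · 907) = √797253 ≈ 892.9 → 893 mm
Long side: √(1243 · 1283) = √1594769 ≈ 1262.8 → 1263 mm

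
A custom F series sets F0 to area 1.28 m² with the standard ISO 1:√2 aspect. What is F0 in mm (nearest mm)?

951 × 1345 mm

Let the short side be w mm. Then w · w√2 = 1.28 m² = 1,280,000 mm².
w² = 1,280,000/√2, so w ≈ 951.4 mm; long side = w√2 ≈ 1345.4 mm.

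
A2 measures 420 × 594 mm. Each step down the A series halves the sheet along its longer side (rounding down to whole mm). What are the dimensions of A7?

A3: ⌊594/2⌋ × 420 = 297 × 420 mm
A4: ⌊420/2⌋ × 297 = 210 × 297 mm
A5: ⌊297/2⌋ × 210 = 148 × 210 mm
A6: ⌊210/2⌋ × 148 = 105 × 148 mm
A7: ⌊148/2⌋ × 105 = 74 × 105 mm

74 × 105 mm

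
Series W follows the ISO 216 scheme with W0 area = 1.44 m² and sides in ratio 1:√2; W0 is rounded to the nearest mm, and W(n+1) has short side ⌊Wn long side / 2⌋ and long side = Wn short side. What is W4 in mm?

252 × 356 mm

Let W0's short side be w mm. w · w√2 = 1.44 m² = 1,440,000 mm², so w ≈ 1009.1 mm and w√2 ≈ 1427.0 mm → W0 = 1009 × 1427 mm.
W1: ⌊1427/2⌋ × 1009 = 713 × 1009 mm
W2: ⌊1009/2⌋ × 713 = 504 × 713 mm
W3: ⌊713/2⌋ × 504 = 356 × 504 mm
W4: ⌊504/2⌋ × 356 = 252 × 356 mm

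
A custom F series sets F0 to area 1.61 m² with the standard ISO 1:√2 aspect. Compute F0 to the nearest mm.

Let the short side be w mm. Then w · w√2 = 1.61 m² = 1,610,000 mm².
w² = 1,610,000/√2, so w ≈ 1067.0 mm; long side = w√2 ≈ 1508.9 mm.

1067 × 1509 mm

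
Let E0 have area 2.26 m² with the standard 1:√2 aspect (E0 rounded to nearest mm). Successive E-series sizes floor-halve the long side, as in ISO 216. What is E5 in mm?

223 × 316 mm

Let E0's short side be w mm. w · w√2 = 2.26 m² = 2,260,000 mm², so w ≈ 1264.1 mm and w√2 ≈ 1787.8 mm → E0 = 1264 × 1788 mm.
E1: ⌊1788/2⌋ × 1264 = 894 × 1264 mm
E2: ⌊1264/2⌋ × 894 = 632 × 894 mm
E3: ⌊894/2⌋ × 632 = 447 × 632 mm
E4: ⌊632/2⌋ × 447 = 316 × 447 mm
E5: ⌊447/2⌋ × 316 = 223 × 316 mm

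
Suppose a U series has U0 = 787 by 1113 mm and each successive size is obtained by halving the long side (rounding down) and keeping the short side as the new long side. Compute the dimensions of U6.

U1 = 556 × 787 mm (from U0 by 1 halving).
U2: ⌊787/2⌋ × 556 = 393 × 556 mm
U3: ⌊556/2⌋ × 393 = 278 × 393 mm
U4: ⌊393/2⌋ × 278 = 196 × 278 mm
U5: ⌊278/2⌋ × 196 = 139 × 196 mm
U6: ⌊196/2⌋ × 139 = 98 × 139 mm

98 × 139 mm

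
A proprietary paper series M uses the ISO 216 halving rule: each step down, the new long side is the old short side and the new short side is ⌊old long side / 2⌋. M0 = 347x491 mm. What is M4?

M1 = 245 × 347 mm (from M0 by 1 halving).
M2: ⌊347/2⌋ × 245 = 173 × 245 mm
M3: ⌊245/2⌋ × 173 = 122 × 173 mm
M4: ⌊173/2⌋ × 122 = 86 × 122 mm

86 × 122 mm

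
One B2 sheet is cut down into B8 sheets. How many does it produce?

64

Each ISO step halves the sheet: 1 × B2 → 2 × B3 → 4 × B4 → 8 × B5 → …
From B2 to B8 is 6 halving steps: 2^6 = 64.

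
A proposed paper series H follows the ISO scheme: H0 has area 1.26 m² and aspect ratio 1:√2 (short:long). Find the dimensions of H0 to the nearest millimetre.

944 × 1335 mm

Let the short side be w mm. Then w · w√2 = 1.26 m² = 1,260,000 mm².
w² = 1,260,000/√2, so w ≈ 943.9 mm; long side = w√2 ≈ 1334.9 mm.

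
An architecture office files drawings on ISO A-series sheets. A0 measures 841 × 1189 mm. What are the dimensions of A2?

420 × 594 mm

A1: ⌊1189/2⌋ × 841 = 594 × 841 mm
A2: ⌊841/2⌋ × 594 = 420 × 594 mm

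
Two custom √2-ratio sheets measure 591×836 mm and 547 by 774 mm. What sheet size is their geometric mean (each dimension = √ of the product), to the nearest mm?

569 × 804 mm

Short side: √(591 · 547) = √323277 ≈ 568.6 → 569 mm
Long side: √(836 · 774) = √647064 ≈ 804.4 → 804 mm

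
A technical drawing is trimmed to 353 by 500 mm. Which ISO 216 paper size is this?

Aspect ratio 500/353 ≈ 1.416 — close to the ISO √2 ≈ 1.414.
In the B-series (B0 = 1000 × 1414 mm): B3 = 353 × 500 mm.

B3 (353 × 500 mm)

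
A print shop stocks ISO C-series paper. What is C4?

C0 = 917 × 1297 mm (C0 is the geometric mean of A0 and B0, aspect 1:√2).
C1: ⌊1297/2⌋ × 917 = 648 × 917 mm
C2: ⌊917/2⌋ × 648 = 458 × 648 mm
C3: ⌊648/2⌋ × 458 = 324 × 458 mm
C4: ⌊458/2⌋ × 324 = 229 × 324 mm

229 × 324 mm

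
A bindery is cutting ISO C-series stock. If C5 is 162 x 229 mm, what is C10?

C6: ⌊229/2⌋ × 162 = 114 × 162 mm
C7: ⌊162/2⌋ × 114 = 81 × 114 mm
C8: ⌊114/2⌋ × 81 = 57 × 81 mm
C9: ⌊81/2⌋ × 57 = 40 × 57 mm
C10: ⌊57/2⌋ × 40 = 28 × 40 mm

28 × 40 mm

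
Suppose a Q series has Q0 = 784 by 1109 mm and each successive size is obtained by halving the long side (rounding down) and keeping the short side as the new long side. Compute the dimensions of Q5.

Q1: ⌊1109/2⌋ × 784 = 554 × 784 mm
Q2: ⌊784/2⌋ × 554 = 392 × 554 mm
Q3: ⌊554/2⌋ × 392 = 277 × 392 mm
Q4: ⌊392/2⌋ × 277 = 196 × 277 mm
Q5: ⌊277/2⌋ × 196 = 138 × 196 mm

138 × 196 mm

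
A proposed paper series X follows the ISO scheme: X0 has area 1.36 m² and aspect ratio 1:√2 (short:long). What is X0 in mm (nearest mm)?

Let the short side be w mm. Then w · w√2 = 1.36 m² = 1,360,000 mm².
w² = 1,360,000/√2, so w ≈ 980.6 mm; long side = w√2 ≈ 1386.8 mm.

981 × 1387 mm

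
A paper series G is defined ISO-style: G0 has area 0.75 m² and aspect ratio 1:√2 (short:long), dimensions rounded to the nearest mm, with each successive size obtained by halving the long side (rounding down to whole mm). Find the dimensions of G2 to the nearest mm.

Let G0's short side be w mm. w · w√2 = 0.75 m² = 750,000 mm², so w ≈ 728.2 mm and w√2 ≈ 1029.9 mm → G0 = 728 × 1030 mm.
G1: ⌊1030/2⌋ × 728 = 515 × 728 mm
G2: ⌊728/2⌋ × 515 = 364 × 515 mm

364 × 515 mm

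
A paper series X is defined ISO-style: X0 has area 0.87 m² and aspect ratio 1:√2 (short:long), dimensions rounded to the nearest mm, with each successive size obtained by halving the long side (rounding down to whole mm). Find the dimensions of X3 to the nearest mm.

Let X0's short side be w mm. w · w√2 = 0.87 m² = 870,000 mm², so w ≈ 784.3 mm and w√2 ≈ 1109.2 mm → X0 = 784 × 1109 mm.
X1: ⌊1109/2⌋ × 784 = 554 × 784 mm
X2: ⌊784/2⌋ × 554 = 392 × 554 mm
X3: ⌊554/2⌋ × 392 = 277 × 392 mm

277 × 392 mm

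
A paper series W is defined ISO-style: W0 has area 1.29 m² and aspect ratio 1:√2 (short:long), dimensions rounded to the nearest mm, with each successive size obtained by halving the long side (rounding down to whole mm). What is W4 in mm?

Let W0's short side be w mm. w · w√2 = 1.29 m² = 1,290,000 mm², so w ≈ 955.1 mm and w√2 ≈ 1350.7 mm → W0 = 955 × 1351 mm.
W1: ⌊1351/2⌋ × 955 = 675 × 955 mm
W2: ⌊955/2⌋ × 675 = 477 × 675 mm
W3: ⌊675/2⌋ × 477 = 337 × 477 mm
W4: ⌊477/2⌋ × 337 = 238 × 337 mm

238 × 337 mm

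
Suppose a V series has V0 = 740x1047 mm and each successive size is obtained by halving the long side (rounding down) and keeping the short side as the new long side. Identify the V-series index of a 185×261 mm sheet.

V0: 740 × 1047 mm
V1: 523 × 740 mm
V2: 370 × 523 mm
V3: 261 × 370 mm
V4: 185 × 261 mm
V5: 130 × 185 mm
→ matches V4.

V4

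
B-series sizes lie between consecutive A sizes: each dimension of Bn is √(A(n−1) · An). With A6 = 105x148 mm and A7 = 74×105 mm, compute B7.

88 × 125 mm

Short side: √(105 · 74) = √7770 ≈ 88.1 → 88 mm
Long side: √(148 · 105) = √15540 ≈ 124.7 → 125 mm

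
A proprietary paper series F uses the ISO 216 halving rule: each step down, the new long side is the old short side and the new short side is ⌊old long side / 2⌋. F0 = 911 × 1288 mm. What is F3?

F1: ⌊1288/2⌋ × 911 = 644 × 911 mm
F2: ⌊911/2⌋ × 644 = 455 × 644 mm
F3: ⌊644/2⌋ × 455 = 322 × 455 mm

322 × 455 mm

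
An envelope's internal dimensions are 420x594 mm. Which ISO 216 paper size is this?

Aspect ratio 594/420 ≈ 1.414 — close to the ISO √2 ≈ 1.414.
In the A-series (A0 area = 1 m²): A2 = 420 × 594 mm.

A2 (420 × 594 mm)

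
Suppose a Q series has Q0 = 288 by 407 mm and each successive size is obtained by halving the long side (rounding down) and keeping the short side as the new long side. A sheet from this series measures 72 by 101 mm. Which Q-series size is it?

Q0: 288 × 407 mm
Q1: 203 × 288 mm
Q2: 144 × 203 mm
Q3: 101 × 144 mm
Q4: 72 × 101 mm
Q5: 50 × 72 mm
→ matches Q4.

Q4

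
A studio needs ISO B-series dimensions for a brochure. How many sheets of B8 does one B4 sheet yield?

16

Each ISO step halves the sheet: 1 × B4 → 2 × B5 → 4 × B6 → 8 × B7 → …
From B4 to B8 is 4 halving steps: 2^4 = 16.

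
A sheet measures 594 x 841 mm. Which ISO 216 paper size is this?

Aspect ratio 841/594 ≈ 1.416 — close to the ISO √2 ≈ 1.414.
In the A-series (A0 area = 1 m²): A1 = 594 × 841 mm.

A1 (594 × 841 mm)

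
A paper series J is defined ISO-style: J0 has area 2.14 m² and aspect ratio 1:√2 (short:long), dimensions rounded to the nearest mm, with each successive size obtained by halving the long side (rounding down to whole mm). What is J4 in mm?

307 × 435 mm

Let J0's short side be w mm. w · w√2 = 2.14 m² = 2,140,000 mm², so w ≈ 1230.1 mm and w√2 ≈ 1739.7 mm → J0 = 1230 × 1740 mm.
J1: ⌊1740/2⌋ × 1230 = 870 × 1230 mm
J2: ⌊1230/2⌋ × 870 = 615 × 870 mm
J3: ⌊870/2⌋ × 615 = 435 × 615 mm
J4: ⌊615/2⌋ × 435 = 307 × 435 mm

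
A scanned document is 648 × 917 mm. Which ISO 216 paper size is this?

C1 (648 × 917 mm)

Aspect ratio 917/648 ≈ 1.415 — close to the ISO √2 ≈ 1.414.
In the C-series (envelope sizes, between A and B): C1 = 648 × 917 mm.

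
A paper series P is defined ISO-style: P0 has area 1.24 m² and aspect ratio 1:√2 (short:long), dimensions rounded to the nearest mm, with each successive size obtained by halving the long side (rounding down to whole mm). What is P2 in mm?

468 × 662 mm

Let P0's short side be w mm. w · w√2 = 1.24 m² = 1,240,000 mm², so w ≈ 936.4 mm and w√2 ≈ 1324.2 mm → P0 = 936 × 1324 mm.
P1: ⌊1324/2⌋ × 936 = 662 × 936 mm
P2: ⌊936/2⌋ × 662 = 468 × 662 mm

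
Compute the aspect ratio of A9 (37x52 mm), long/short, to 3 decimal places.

1.405

52 / 37 = 1.405
ISO 216 targets √2 ≈ 1.414; the -0.009 deviation is from mm rounding.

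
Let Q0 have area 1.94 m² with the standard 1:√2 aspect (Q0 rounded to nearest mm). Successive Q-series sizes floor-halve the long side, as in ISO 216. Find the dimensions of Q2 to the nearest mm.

Let Q0's short side be w mm. w · w√2 = 1.94 m² = 1,940,000 mm², so w ≈ 1171.2 mm and w√2 ≈ 1656.4 mm → Q0 = 1171 × 1656 mm.
Q1: ⌊1656/2⌋ × 1171 = 828 × 1171 mm
Q2: ⌊1171/2⌋ × 828 = 585 × 828 mm

585 × 828 mm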